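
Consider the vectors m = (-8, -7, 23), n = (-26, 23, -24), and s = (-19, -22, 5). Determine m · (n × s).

n × s:
i: 23·5 - (-24)·(-22) = 115 - 528 = -413
j: (-24)·(-19) - (-26)·5 = 456 - (-130) = 586
k: (-26)·(-22) - 23·(-19) = 572 - (-437) = 1009
n × s = (-413, 586, 1009)
m · (n × s) = (-8)·(-413) + (-7)·586 + 23·1009 = 3304 - 4102 + 23207 = 22409

22409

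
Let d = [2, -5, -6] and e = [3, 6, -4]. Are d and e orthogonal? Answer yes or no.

d · e = 2·3 + (-5)·6 + (-6)·(-4) = 6 - 30 + 24 = 0
Zero, so the vectors are orthogonal.

yes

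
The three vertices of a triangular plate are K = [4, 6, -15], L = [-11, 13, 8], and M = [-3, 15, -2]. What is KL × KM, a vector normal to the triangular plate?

(-116, 34, -86)

KL = (-15, 7, 23)
KM = (-7, 9, 13)
i: 7·13 - 23·9 = 91 - 207 = -116
j: 23·(-7) - (-15)·13 = -161 - (-195) = 34
k: (-15)·9 - 7·(-7) = -135 - (-49) = -86
KL × KM = (-116, 34, -86)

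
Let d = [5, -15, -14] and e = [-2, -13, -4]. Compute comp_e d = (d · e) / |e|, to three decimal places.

17.530

d · e = 5·(-2) + (-15)·(-13) + (-14)·(-4) = -10 + 195 + 56 = 241
|e| = √(4 + 169 + 16) = √189 ≈ 13.7477
comp_e d = 241 / √189 ≈ 17.530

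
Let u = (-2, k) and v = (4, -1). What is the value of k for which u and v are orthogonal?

-8

u · v = (-2)·4 + k·(-1) = -8 - 1k
Set equal to 0: -1k = 8, so k = -8.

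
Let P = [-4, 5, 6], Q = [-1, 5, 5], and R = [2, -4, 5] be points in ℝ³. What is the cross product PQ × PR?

PQ = (3, 0, -1)
PR = (6, -9, -1)
i: 0·(-1) - (-1)·(-9) = 0 - 9 = -9
j: (-1)·6 - 3·(-1) = -6 - (-3) = -3
k: 3·(-9) - 0·6 = -27 - 0 = -27
PQ × PR = (-9, -3, -27)

(-9, -3, -27)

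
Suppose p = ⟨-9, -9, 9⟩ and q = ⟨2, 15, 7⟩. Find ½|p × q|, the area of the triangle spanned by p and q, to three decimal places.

121.916

i: (-9)·7 - 9·15 = -63 - 135 = -198
j: 9·2 - (-9)·7 = 18 - (-63) = 81
k: (-9)·15 - (-9)·2 = -135 - (-18) = -117
p × q = (-198, 81, -117)
|p × q| = √((-198)² + 81² + (-117)²) = √59454 ≈ 243.8319
area = ½ · 243.8319 ≈ 121.916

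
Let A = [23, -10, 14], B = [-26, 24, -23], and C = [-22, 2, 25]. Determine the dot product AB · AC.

AB = B − A = (-49, 34, -37)
AC = C − A = (-45, 12, 11)
AB · AC = (-49)·(-45) + 34·12 + (-37)·11 = 2205 + 408 - 407 = 2206

2206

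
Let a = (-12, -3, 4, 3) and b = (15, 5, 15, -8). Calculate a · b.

a · b = (-12)·15 + (-3)·5 + 4·15 + 3·(-8) = -180 - 15 + 60 - 24 = -159

-159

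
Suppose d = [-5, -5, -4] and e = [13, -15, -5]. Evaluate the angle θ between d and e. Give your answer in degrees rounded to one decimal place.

d · e = (-5)·13 + (-5)·(-15) + (-4)·(-5) = -65 + 75 + 20 = 30
|d|² = 25 + 25 + 16 = 66,  |d| = √66 ≈ 8.124038
|e|² = 169 + 225 + 25 = 419,  |e| = √419 ≈ 20.469489
cos θ = 30 / (8.124038 · 20.469489) ≈ 0.18040
θ = arccos(0.18040) ≈ 79.6°

79.6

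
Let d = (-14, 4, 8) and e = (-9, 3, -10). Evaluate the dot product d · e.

d · e = (-14)·(-9) + 4·3 + 8·(-10) = 126 + 12 - 80 = 58

58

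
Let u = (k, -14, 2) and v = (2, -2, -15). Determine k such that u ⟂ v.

1

u · v = k·2 + (-14)·(-2) + 2·(-15) = -2 + 2k
Set equal to 0: 2k = 2, so k = 1.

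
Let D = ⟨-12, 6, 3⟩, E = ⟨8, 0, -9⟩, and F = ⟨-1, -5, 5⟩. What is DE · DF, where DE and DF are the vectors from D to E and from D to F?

262

DE = E − D = (20, -6, -12)
DF = F − D = (11, -11, 2)
DE · DF = 20·11 + (-6)·(-11) + (-12)·2 = 220 + 66 - 24 = 262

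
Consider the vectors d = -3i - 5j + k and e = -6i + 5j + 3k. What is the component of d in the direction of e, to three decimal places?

-0.478

d · e = (-3)·(-6) + (-5)·5 + 1·3 = 18 - 25 + 3 = -4
|e| = √(36 + 25 + 9) = √70 ≈ 8.3666
comp_e d = -4 / √70 ≈ -0.478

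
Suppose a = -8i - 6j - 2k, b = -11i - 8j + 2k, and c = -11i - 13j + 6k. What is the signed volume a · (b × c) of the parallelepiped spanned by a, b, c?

-198

b × c:
i: (-8)·6 - 2·(-13) = -48 - (-26) = -22
j: 2·(-11) - (-11)·6 = -22 - (-66) = 44
k: (-11)·(-13) - (-8)·(-11) = 143 - 88 = 55
b × c = (-22, 44, 55)
a · (b × c) = (-8)·(-22) + (-6)·44 + (-2)·55 = 176 - 264 - 110 = -198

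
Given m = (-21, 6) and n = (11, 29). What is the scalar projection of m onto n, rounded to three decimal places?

m · n = (-21)·11 + 6·29 = -231 + 174 = -57
|n| = √(121 + 841) = √962 ≈ 31.0161
comp_n m = -57 / √962 ≈ -1.838

-1.838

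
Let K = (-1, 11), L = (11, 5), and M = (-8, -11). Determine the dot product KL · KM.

48

KL = L − K = (12, -6)
KM = M − K = (-7, -22)
KL · KM = 12·(-7) + (-6)·(-22) = -84 + 132 = 48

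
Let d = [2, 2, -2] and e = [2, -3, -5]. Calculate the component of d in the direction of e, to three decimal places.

d · e = 2·2 + 2·(-3) + (-2)·(-5) = 4 - 6 + 10 = 8
|e| = √(4 + 9 + 25) = √38 ≈ 6.1644
comp_e d = 8 / √38 ≈ 1.298

1.298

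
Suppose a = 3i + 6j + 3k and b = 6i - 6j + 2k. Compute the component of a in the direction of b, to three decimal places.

-1.376

a · b = 3·6 + 6·(-6) + 3·2 = 18 - 36 + 6 = -12
|b| = √(36 + 36 + 4) = √76 ≈ 8.7178
comp_b a = -12 / √76 ≈ -1.376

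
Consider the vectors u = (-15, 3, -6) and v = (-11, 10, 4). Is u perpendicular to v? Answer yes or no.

u · v = (-15)·(-11) + 3·10 + (-6)·4 = 165 + 30 - 24 = 171
Nonzero, so the vectors are not orthogonal.

no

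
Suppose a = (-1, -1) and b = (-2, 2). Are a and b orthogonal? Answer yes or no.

a · b = (-1)·(-2) + (-1)·2 = 2 - 2 = 0
Zero, so the vectors are orthogonal.

yes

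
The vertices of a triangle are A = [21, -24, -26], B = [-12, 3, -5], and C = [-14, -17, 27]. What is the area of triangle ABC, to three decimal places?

892.559

AB = (-33, 27, 21),  AC = (-35, 7, 53)
i: 27·53 - 21·7 = 1431 - 147 = 1284
j: 21·(-35) - (-33)·53 = -735 - (-1749) = 1014
k: (-33)·7 - 27·(-35) = -231 - (-945) = 714
AB × AC = (1284, 1014, 714)
|AB × AC| = √3186648 ≈ 1785.1185
area = ½ · 1785.1185 ≈ 892.559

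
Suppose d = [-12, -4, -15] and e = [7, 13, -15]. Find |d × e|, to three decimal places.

i: (-4)·(-15) - (-15)·13 = 60 - (-195) = 255
j: (-15)·7 - (-12)·(-15) = -105 - 180 = -285
k: (-12)·13 - (-4)·7 = -156 - (-28) = -128
d × e = (255, -285, -128)
|d × e| = √(255² + (-285)² + (-128)²) = √162634 ≈ 403.2791

403.279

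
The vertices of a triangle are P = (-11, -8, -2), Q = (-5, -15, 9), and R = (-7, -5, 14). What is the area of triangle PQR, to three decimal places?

80.382

PQ = (6, -7, 11),  PR = (4, 3, 16)
i: (-7)·16 - 11·3 = -112 - 33 = -145
j: 11·4 - 6·16 = 44 - 96 = -52
k: 6·3 - (-7)·4 = 18 - (-28) = 46
PQ × PR = (-145, -52, 46)
|PQ × PR| = √25845 ≈ 160.7638
area = ½ · 160.7638 ≈ 80.382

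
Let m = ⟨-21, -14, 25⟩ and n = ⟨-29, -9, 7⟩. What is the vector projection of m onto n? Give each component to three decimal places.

m · n = (-21)·(-29) + (-14)·(-9) + 25·7 = 609 + 126 + 175 = 910
|n|² = 841 + 81 + 49 = 971
proj_n m = (910/971) · (-29, -9, 7) ≈ (-27.178, -8.435, 6.560)

(-27.178, -8.435, 6.560)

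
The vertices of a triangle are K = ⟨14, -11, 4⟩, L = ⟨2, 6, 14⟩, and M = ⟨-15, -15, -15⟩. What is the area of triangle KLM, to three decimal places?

KL = (-12, 17, 10),  KM = (-29, -4, -19)
i: 17·(-19) - 10·(-4) = -323 - (-40) = -283
j: 10·(-29) - (-12)·(-19) = -290 - 228 = -518
k: (-12)·(-4) - 17·(-29) = 48 - (-493) = 541
KL × KM = (-283, -518, 541)
|KL × KM| = √641094 ≈ 800.6835
area = ½ · 800.6835 ≈ 400.342

400.342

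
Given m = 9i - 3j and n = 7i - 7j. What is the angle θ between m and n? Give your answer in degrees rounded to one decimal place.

26.6

m · n = 9·7 + (-3)·(-7) = 63 + 21 = 84
|m|² = 81 + 9 = 90,  |m| = √90 ≈ 9.486833
|n|² = 49 + 49 = 98,  |n| = √98 ≈ 9.899495
cos θ = 84 / (9.486833 · 9.899495) ≈ 0.89443
θ = arccos(0.89443) ≈ 26.6°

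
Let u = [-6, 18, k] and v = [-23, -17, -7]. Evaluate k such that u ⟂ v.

-24

u · v = (-6)·(-23) + 18·(-17) + k·(-7) = -168 - 7k
Set equal to 0: -7k = 168, so k = -24.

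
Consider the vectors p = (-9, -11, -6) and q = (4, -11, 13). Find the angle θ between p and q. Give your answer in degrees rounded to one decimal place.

88.5

p · q = (-9)·4 + (-11)·(-11) + (-6)·13 = -36 + 121 - 78 = 7
|p|² = 81 + 121 + 36 = 238,  |p| = √238 ≈ 15.427249
|q|² = 16 + 121 + 169 = 306,  |q| = √306 ≈ 17.492856
cos θ = 7 / (15.427249 · 17.492856) ≈ 0.02594
θ = arccos(0.02594) ≈ 88.5°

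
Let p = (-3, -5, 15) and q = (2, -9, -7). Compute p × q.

i: (-5)·(-7) - 15·(-9) = 35 - (-135) = 170
j: 15·2 - (-3)·(-7) = 30 - 21 = 9
k: (-3)·(-9) - (-5)·2 = 27 - (-10) = 37
p × q = (170, 9, 37)

(170, 9, 37)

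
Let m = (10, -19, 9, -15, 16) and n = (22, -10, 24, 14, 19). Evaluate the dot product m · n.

m · n = 10·22 + (-19)·(-10) + 9·24 + (-15)·14 + 16·19 = 220 + 190 + 216 - 210 + 304 = 720

720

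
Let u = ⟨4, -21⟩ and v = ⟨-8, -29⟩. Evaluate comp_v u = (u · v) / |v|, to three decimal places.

u · v = 4·(-8) + (-21)·(-29) = -32 + 609 = 577
|v| = √(64 + 841) = √905 ≈ 30.0832
comp_v u = 577 / √905 ≈ 19.180

19.180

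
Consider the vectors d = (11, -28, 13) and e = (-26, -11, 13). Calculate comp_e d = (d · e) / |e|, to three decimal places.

6.145

d · e = 11·(-26) + (-28)·(-11) + 13·13 = -286 + 308 + 169 = 191
|e| = √(676 + 121 + 169) = √966 ≈ 31.0805
comp_e d = 191 / √966 ≈ 6.145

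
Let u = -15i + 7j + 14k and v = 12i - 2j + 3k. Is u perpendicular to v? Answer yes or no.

u · v = (-15)·12 + 7·(-2) + 14·3 = -180 - 14 + 42 = -152
Nonzero, so the vectors are not orthogonal.

no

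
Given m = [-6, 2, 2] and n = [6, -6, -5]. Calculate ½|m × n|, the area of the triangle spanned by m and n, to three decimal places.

15.033

i: 2·(-5) - 2·(-6) = -10 - (-12) = 2
j: 2·6 - (-6)·(-5) = 12 - 30 = -18
k: (-6)·(-6) - 2·6 = 36 - 12 = 24
m × n = (2, -18, 24)
|m × n| = √(2² + (-18)² + 24²) = √904 ≈ 30.0666
area = ½ · 30.0666 ≈ 15.033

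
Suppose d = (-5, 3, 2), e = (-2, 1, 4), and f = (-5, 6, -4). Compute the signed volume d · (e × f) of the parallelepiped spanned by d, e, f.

e × f:
i: 1·(-4) - 4·6 = -4 - 24 = -28
j: 4·(-5) - (-2)·(-4) = -20 - 8 = -28
k: (-2)·6 - 1·(-5) = -12 - (-5) = -7
e × f = (-28, -28, -7)
d · (e × f) = (-5)·(-28) + 3·(-28) + 2·(-7) = 140 - 84 - 14 = 42

42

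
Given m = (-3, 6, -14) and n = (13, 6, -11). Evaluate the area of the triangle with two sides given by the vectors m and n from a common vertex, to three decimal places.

118.073

i: 6·(-11) - (-14)·6 = -66 - (-84) = 18
j: (-14)·13 - (-3)·(-11) = -182 - 33 = -215
k: (-3)·6 - 6·13 = -18 - 78 = -96
m × n = (18, -215, -96)
|m × n| = √(18² + (-215)² + (-96)²) = √55765 ≈ 236.1461
area = ½ · 236.1461 ≈ 118.073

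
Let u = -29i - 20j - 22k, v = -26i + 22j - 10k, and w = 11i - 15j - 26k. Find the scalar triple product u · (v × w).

v × w:
i: 22·(-26) - (-10)·(-15) = -572 - 150 = -722
j: (-10)·11 - (-26)·(-26) = -110 - 676 = -786
k: (-26)·(-15) - 22·11 = 390 - 242 = 148
v × w = (-722, -786, 148)
u · (v × w) = (-29)·(-722) + (-20)·(-786) + (-22)·148 = 20938 + 15720 - 3256 = 33402

33402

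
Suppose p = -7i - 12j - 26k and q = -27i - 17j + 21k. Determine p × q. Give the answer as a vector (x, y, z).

i: (-12)·21 - (-26)·(-17) = -252 - 442 = -694
j: (-26)·(-27) - (-7)·21 = 702 - (-147) = 849
k: (-7)·(-17) - (-12)·(-27) = 119 - 324 = -205
p × q = (-694, 849, -205)

(-694, 849, -205)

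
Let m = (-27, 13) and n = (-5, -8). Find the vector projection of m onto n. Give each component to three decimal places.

(-1.742, -2.787)

m · n = (-27)·(-5) + 13·(-8) = 135 - 104 = 31
|n|² = 25 + 64 = 89
proj_n m = (31/89) · (-5, -8) ≈ (-1.742, -2.787)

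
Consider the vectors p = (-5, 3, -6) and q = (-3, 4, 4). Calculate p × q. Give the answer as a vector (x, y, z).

i: 3·4 - (-6)·4 = 12 - (-24) = 36
j: (-6)·(-3) - (-5)·4 = 18 - (-20) = 38
k: (-5)·4 - 3·(-3) = -20 - (-9) = -11
p × q = (36, 38, -11)

(36, 38, -11)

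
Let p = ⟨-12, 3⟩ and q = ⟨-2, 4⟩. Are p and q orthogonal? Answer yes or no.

no

p · q = (-12)·(-2) + 3·4 = 24 + 12 = 36
Nonzero, so the vectors are not orthogonal.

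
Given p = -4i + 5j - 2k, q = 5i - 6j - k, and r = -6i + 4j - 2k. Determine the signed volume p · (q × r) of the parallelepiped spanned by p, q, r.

48

q × r:
i: (-6)·(-2) - (-1)·4 = 12 - (-4) = 16
j: (-1)·(-6) - 5·(-2) = 6 - (-10) = 16
k: 5·4 - (-6)·(-6) = 20 - 36 = -16
q × r = (16, 16, -16)
p · (q × r) = (-4)·16 + 5·16 + (-2)·(-16) = -64 + 80 + 32 = 48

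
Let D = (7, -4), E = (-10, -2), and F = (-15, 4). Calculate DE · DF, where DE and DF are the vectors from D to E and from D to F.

DE = E − D = (-17, 2)
DF = F − D = (-22, 8)
DE · DF = (-17)·(-22) + 2·8 = 374 + 16 = 390

390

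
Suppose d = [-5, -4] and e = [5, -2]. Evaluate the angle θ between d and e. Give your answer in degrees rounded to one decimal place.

119.5

d · e = (-5)·5 + (-4)·(-2) = -25 + 8 = -17
|d|² = 25 + 16 = 41,  |d| = √41 ≈ 6.403124
|e|² = 25 + 4 = 29,  |e| = √29 ≈ 5.385165
cos θ = -17 / (6.403124 · 5.385165) ≈ -0.49301
θ = arccos(-0.49301) ≈ 119.5°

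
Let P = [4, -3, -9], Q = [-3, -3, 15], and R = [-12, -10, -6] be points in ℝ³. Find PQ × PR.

PQ = (-7, 0, 24)
PR = (-16, -7, 3)
i: 0·3 - 24·(-7) = 0 - (-168) = 168
j: 24·(-16) - (-7)·3 = -384 - (-21) = -363
k: (-7)·(-7) - 0·(-16) = 49 - 0 = 49
PQ × PR = (168, -363, 49)

(168, -363, 49)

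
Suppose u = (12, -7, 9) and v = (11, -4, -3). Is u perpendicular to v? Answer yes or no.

u · v = 12·11 + (-7)·(-4) + 9·(-3) = 132 + 28 - 27 = 133
Nonzero, so the vectors are not orthogonal.

no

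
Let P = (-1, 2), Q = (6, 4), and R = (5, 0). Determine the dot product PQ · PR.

PQ = Q − P = (7, 2)
PR = R − P = (6, -2)
PQ · PR = 7·6 + 2·(-2) = 42 - 4 = 38

38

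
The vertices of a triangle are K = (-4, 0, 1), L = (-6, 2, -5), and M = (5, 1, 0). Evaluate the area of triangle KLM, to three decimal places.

29.799

KL = (-2, 2, -6),  KM = (9, 1, -1)
i: 2·(-1) - (-6)·1 = -2 - (-6) = 4
j: (-6)·9 - (-2)·(-1) = -54 - 2 = -56
k: (-2)·1 - 2·9 = -2 - 18 = -20
KL × KM = (4, -56, -20)
|KL × KM| = √3552 ≈ 59.5987
area = ½ · 59.5987 ≈ 29.799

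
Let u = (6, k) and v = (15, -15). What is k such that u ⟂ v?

6

u · v = 6·15 + k·(-15) = 90 - 15k
Set equal to 0: -15k = -90, so k = 6.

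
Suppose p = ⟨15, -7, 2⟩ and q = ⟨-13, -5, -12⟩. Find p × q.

i: (-7)·(-12) - 2·(-5) = 84 - (-10) = 94
j: 2·(-13) - 15·(-12) = -26 - (-180) = 154
k: 15·(-5) - (-7)·(-13) = -75 - 91 = -166
p × q = (94, 154, -166)

(94, 154, -166)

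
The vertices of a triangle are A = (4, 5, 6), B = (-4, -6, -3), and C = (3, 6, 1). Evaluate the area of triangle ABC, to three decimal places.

36.804

AB = (-8, -11, -9),  AC = (-1, 1, -5)
i: (-11)·(-5) - (-9)·1 = 55 - (-9) = 64
j: (-9)·(-1) - (-8)·(-5) = 9 - 40 = -31
k: (-8)·1 - (-11)·(-1) = -8 - 11 = -19
AB × AC = (64, -31, -19)
|AB × AC| = √5418 ≈ 73.6071
area = ½ · 73.6071 ≈ 36.804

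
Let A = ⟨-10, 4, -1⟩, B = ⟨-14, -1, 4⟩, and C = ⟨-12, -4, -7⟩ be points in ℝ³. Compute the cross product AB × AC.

AB = (-4, -5, 5)
AC = (-2, -8, -6)
i: (-5)·(-6) - 5·(-8) = 30 - (-40) = 70
j: 5·(-2) - (-4)·(-6) = -10 - 24 = -34
k: (-4)·(-8) - (-5)·(-2) = 32 - 10 = 22
AB × AC = (70, -34, 22)

(70, -34, 22)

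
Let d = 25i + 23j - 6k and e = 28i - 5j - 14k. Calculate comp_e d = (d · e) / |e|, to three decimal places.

21.103

d · e = 25·28 + 23·(-5) + (-6)·(-14) = 700 - 115 + 84 = 669
|e| = √(784 + 25 + 196) = √1005 ≈ 31.7017
comp_e d = 669 / √1005 ≈ 21.103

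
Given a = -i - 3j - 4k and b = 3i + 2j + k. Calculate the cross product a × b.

i: (-3)·1 - (-4)·2 = -3 - (-8) = 5
j: (-4)·3 - (-1)·1 = -12 - (-1) = -11
k: (-1)·2 - (-3)·3 = -2 - (-9) = 7
a × b = (5, -11, 7)

(5, -11, 7)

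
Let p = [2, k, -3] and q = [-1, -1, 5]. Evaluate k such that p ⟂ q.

-17

p · q = 2·(-1) + k·(-1) + (-3)·5 = -17 - 1k
Set equal to 0: -1k = 17, so k = -17.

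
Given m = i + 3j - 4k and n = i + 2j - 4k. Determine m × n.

i: 3·(-4) - (-4)·2 = -12 - (-8) = -4
j: (-4)·1 - 1·(-4) = -4 - (-4) = 0
k: 1·2 - 3·1 = 2 - 3 = -1
m × n = (-4, 0, -1)

(-4, 0, -1)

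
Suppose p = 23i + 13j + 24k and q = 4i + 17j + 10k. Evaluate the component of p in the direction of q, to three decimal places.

27.479

p · q = 23·4 + 13·17 + 24·10 = 92 + 221 + 240 = 553
|q| = √(16 + 289 + 100) = √405 ≈ 20.1246
comp_q p = 553 / √405 ≈ 27.479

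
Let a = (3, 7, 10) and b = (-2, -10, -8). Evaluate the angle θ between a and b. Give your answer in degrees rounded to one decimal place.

a · b = 3·(-2) + 7·(-10) + 10·(-8) = -6 - 70 - 80 = -156
|a|² = 9 + 49 + 100 = 158,  |a| = √158 ≈ 12.569805
|b|² = 4 + 100 + 64 = 168,  |b| = √168 ≈ 12.961481
cos θ = -156 / (12.569805 · 12.961481) ≈ -0.95751
θ = arccos(-0.95751) ≈ 163.2°

163.2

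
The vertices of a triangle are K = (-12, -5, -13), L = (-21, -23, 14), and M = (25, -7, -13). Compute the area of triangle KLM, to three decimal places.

KL = (-9, -18, 27),  KM = (37, -2, 0)
i: (-18)·0 - 27·(-2) = 0 - (-54) = 54
j: 27·37 - (-9)·0 = 999 - 0 = 999
k: (-9)·(-2) - (-18)·37 = 18 - (-666) = 684
KL × KM = (54, 999, 684)
|KL × KM| = √1468773 ≈ 1211.9295
area = ½ · 1211.9295 ≈ 605.965

605.965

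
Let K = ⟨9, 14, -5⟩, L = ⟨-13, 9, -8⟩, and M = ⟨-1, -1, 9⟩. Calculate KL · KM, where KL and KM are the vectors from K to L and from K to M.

KL = L − K = (-22, -5, -3)
KM = M − K = (-10, -15, 14)
KL · KM = (-22)·(-10) + (-5)·(-15) + (-3)·14 = 220 + 75 - 42 = 253

253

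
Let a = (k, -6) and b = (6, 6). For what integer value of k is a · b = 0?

6

a · b = k·6 + (-6)·6 = -36 + 6k
Set equal to 0: 6k = 36, so k = 6.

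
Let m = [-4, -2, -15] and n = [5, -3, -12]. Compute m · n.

166

m · n = (-4)·5 + (-2)·(-3) + (-15)·(-12) = -20 + 6 + 180 = 166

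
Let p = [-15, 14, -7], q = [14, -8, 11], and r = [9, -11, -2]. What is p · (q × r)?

297

q × r:
i: (-8)·(-2) - 11·(-11) = 16 - (-121) = 137
j: 11·9 - 14·(-2) = 99 - (-28) = 127
k: 14·(-11) - (-8)·9 = -154 - (-72) = -82
q × r = (137, 127, -82)
p · (q × r) = (-15)·137 + 14·127 + (-7)·(-82) = -2055 + 1778 + 574 = 297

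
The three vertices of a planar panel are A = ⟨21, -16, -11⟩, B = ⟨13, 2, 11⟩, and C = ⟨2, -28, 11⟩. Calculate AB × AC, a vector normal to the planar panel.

AB = (-8, 18, 22)
AC = (-19, -12, 22)
i: 18·22 - 22·(-12) = 396 - (-264) = 660
j: 22·(-19) - (-8)·22 = -418 - (-176) = -242
k: (-8)·(-12) - 18·(-19) = 96 - (-342) = 438
AB × AC = (660, -242, 438)

(660, -242, 438)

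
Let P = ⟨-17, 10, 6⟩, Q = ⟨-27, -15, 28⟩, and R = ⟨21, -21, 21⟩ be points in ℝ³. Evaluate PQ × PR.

(307, 986, 1260)

PQ = (-10, -25, 22)
PR = (38, -31, 15)
i: (-25)·15 - 22·(-31) = -375 - (-682) = 307
j: 22·38 - (-10)·15 = 836 - (-150) = 986
k: (-10)·(-31) - (-25)·38 = 310 - (-950) = 1260
PQ × PR = (307, 986, 1260)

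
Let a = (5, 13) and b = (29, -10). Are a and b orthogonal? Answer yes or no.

a · b = 5·29 + 13·(-10) = 145 - 130 = 15
Nonzero, so the vectors are not orthogonal.

no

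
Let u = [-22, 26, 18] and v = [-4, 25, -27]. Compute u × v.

i: 26·(-27) - 18·25 = -702 - 450 = -1152
j: 18·(-4) - (-22)·(-27) = -72 - 594 = -666
k: (-22)·25 - 26·(-4) = -550 - (-104) = -446
u × v = (-1152, -666, -446)

(-1152, -666, -446)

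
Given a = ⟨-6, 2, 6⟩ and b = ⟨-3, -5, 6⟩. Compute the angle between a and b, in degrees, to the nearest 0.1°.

52.9

a · b = (-6)·(-3) + 2·(-5) + 6·6 = 18 - 10 + 36 = 44
|a|² = 36 + 4 + 36 = 76,  |a| = √76 ≈ 8.717798
|b|² = 9 + 25 + 36 = 70,  |b| = √70 ≈ 8.366600
cos θ = 44 / (8.717798 · 8.366600) ≈ 0.60325
θ = arccos(0.60325) ≈ 52.9°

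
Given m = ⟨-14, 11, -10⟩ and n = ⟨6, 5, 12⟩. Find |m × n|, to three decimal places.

i: 11·12 - (-10)·5 = 132 - (-50) = 182
j: (-10)·6 - (-14)·12 = -60 - (-168) = 108
k: (-14)·5 - 11·6 = -70 - 66 = -136
m × n = (182, 108, -136)
|m × n| = √(182² + 108² + (-136)²) = √63284 ≈ 251.5631

251.563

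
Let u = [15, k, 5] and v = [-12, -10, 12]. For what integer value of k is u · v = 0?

-12

u · v = 15·(-12) + k·(-10) + 5·12 = -120 - 10k
Set equal to 0: -10k = 120, so k = -12.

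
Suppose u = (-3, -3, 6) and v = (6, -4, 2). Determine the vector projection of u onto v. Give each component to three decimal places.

u · v = (-3)·6 + (-3)·(-4) + 6·2 = -18 + 12 + 12 = 6
|v|² = 36 + 16 + 4 = 56
proj_v u = (6/56) · (6, -4, 2) ≈ (0.643, -0.429, 0.214)

(0.643, -0.429, 0.214)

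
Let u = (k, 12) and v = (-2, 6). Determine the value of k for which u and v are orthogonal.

u · v = k·(-2) + 12·6 = 72 - 2k
Set equal to 0: -2k = -72, so k = 36.

36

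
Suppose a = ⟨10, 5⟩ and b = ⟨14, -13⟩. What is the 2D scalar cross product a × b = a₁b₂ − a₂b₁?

10·(-13) - 5·14 = -130 - 70 = -200

-200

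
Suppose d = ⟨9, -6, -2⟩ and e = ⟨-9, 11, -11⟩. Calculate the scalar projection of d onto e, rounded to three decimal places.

d · e = 9·(-9) + (-6)·11 + (-2)·(-11) = -81 - 66 + 22 = -125
|e| = √(81 + 121 + 121) = √323 ≈ 17.9722
comp_e d = -125 / √323 ≈ -6.955

-6.955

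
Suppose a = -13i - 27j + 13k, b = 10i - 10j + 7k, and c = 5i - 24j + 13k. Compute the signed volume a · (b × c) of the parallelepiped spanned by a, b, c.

-399

b × c:
i: (-10)·13 - 7·(-24) = -130 - (-168) = 38
j: 7·5 - 10·13 = 35 - 130 = -95
k: 10·(-24) - (-10)·5 = -240 - (-50) = -190
b × c = (38, -95, -190)
a · (b × c) = (-13)·38 + (-27)·(-95) + 13·(-190) = -494 + 2565 - 2470 = -399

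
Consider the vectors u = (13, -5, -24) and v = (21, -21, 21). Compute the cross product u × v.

(-609, -777, -168)

i: (-5)·21 - (-24)·(-21) = -105 - 504 = -609
j: (-24)·21 - 13·21 = -504 - 273 = -777
k: 13·(-21) - (-5)·21 = -273 - (-105) = -168
u × v = (-609, -777, -168)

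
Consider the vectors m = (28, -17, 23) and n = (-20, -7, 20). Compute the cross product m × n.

(-179, -1020, -536)

i: (-17)·20 - 23·(-7) = -340 - (-161) = -179
j: 23·(-20) - 28·20 = -460 - 560 = -1020
k: 28·(-7) - (-17)·(-20) = -196 - 340 = -536
m × n = (-179, -1020, -536)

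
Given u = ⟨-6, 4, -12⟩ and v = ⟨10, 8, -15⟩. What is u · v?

152

u · v = (-6)·10 + 4·8 + (-12)·(-15) = -60 + 32 + 180 = 152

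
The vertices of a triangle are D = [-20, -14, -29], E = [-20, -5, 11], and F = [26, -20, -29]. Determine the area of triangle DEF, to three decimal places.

950.605

DE = (0, 9, 40),  DF = (46, -6, 0)
i: 9·0 - 40·(-6) = 0 - (-240) = 240
j: 40·46 - 0·0 = 1840 - 0 = 1840
k: 0·(-6) - 9·46 = 0 - 414 = -414
DE × DF = (240, 1840, -414)
|DE × DF| = √3614596 ≈ 1901.2091
area = ½ · 1901.2091 ≈ 950.605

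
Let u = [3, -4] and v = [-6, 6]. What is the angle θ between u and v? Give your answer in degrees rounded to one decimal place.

u · v = 3·(-6) + (-4)·6 = -18 - 24 = -42
|u|² = 9 + 16 = 25,  |u| = √25 ≈ 5.000000
|v|² = 36 + 36 = 72,  |v| = √72 ≈ 8.485281
cos θ = -42 / (5.000000 · 8.485281) ≈ -0.98995
θ = arccos(-0.98995) ≈ 171.9°

171.9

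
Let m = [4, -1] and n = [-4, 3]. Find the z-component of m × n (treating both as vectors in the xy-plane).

8

4·3 - (-1)·(-4) = 12 - 4 = 8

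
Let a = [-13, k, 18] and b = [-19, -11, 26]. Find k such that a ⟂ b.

65

a · b = (-13)·(-19) + k·(-11) + 18·26 = 715 - 11k
Set equal to 0: -11k = -715, so k = 65.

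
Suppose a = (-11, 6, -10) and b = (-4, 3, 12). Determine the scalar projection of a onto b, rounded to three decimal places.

-4.462

a · b = (-11)·(-4) + 6·3 + (-10)·12 = 44 + 18 - 120 = -58
|b| = √(16 + 9 + 144) = √169 ≈ 13.0000
comp_b a = -58 / √169 ≈ -4.462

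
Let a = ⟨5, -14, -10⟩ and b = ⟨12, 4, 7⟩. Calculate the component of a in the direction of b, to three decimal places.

a · b = 5·12 + (-14)·4 + (-10)·7 = 60 - 56 - 70 = -66
|b| = √(144 + 16 + 49) = √209 ≈ 14.4568
comp_b a = -66 / √209 ≈ -4.565

-4.565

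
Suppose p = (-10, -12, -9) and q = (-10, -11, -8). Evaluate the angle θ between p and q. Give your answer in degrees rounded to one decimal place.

p · q = (-10)·(-10) + (-12)·(-11) + (-9)·(-8) = 100 + 132 + 72 = 304
|p|² = 100 + 144 + 81 = 325,  |p| = √325 ≈ 18.027756
|q|² = 100 + 121 + 64 = 285,  |q| = √285 ≈ 16.881943
cos θ = 304 / (18.027756 · 16.881943) ≈ 0.99887
θ = arccos(0.99887) ≈ 2.7°

2.7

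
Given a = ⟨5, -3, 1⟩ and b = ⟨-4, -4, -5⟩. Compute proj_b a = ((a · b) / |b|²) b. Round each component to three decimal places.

a · b = 5·(-4) + (-3)·(-4) + 1·(-5) = -20 + 12 - 5 = -13
|b|² = 16 + 16 + 25 = 57
proj_b a = (-13/57) · (-4, -4, -5) ≈ (0.912, 0.912, 1.140)

(0.912, 0.912, 1.140)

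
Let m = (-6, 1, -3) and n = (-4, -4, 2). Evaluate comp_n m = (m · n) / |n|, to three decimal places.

m · n = (-6)·(-4) + 1·(-4) + (-3)·2 = 24 - 4 - 6 = 14
|n| = √(16 + 16 + 4) = √36 ≈ 6.0000
comp_n m = 14 / √36 ≈ 2.333

2.333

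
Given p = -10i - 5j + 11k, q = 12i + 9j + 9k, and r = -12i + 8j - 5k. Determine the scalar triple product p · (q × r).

q × r:
i: 9·(-5) - 9·8 = -45 - 72 = -117
j: 9·(-12) - 12·(-5) = -108 - (-60) = -48
k: 12·8 - 9·(-12) = 96 - (-108) = 204
q × r = (-117, -48, 204)
p · (q × r) = (-10)·(-117) + (-5)·(-48) + 11·204 = 1170 + 240 + 2244 = 3654

3654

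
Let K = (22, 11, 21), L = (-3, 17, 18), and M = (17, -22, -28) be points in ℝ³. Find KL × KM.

KL = (-25, 6, -3)
KM = (-5, -33, -49)
i: 6·(-49) - (-3)·(-33) = -294 - 99 = -393
j: (-3)·(-5) - (-25)·(-49) = 15 - 1225 = -1210
k: (-25)·(-33) - 6·(-5) = 825 - (-30) = 855
KL × KM = (-393, -1210, 855)

(-393, -1210, 855)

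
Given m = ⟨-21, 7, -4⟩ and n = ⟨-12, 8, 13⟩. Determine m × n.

i: 7·13 - (-4)·8 = 91 - (-32) = 123
j: (-4)·(-12) - (-21)·13 = 48 - (-273) = 321
k: (-21)·8 - 7·(-12) = -168 - (-84) = -84
m × n = (123, 321, -84)

(123, 321, -84)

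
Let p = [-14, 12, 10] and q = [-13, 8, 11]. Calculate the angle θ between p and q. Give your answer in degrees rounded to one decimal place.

p · q = (-14)·(-13) + 12·8 + 10·11 = 182 + 96 + 110 = 388
|p|² = 196 + 144 + 100 = 440,  |p| = √440 ≈ 20.976177
|q|² = 169 + 64 + 121 = 354,  |q| = √354 ≈ 18.814888
cos θ = 388 / (20.976177 · 18.814888) ≈ 0.98311
θ = arccos(0.98311) ≈ 10.5°

10.5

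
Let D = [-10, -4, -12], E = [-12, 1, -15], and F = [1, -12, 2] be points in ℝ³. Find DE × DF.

(46, -5, -39)

DE = (-2, 5, -3)
DF = (11, -8, 14)
i: 5·14 - (-3)·(-8) = 70 - 24 = 46
j: (-3)·11 - (-2)·14 = -33 - (-28) = -5
k: (-2)·(-8) - 5·11 = 16 - 55 = -39
DE × DF = (46, -5, -39)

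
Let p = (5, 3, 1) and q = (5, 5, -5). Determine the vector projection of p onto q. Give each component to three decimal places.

(2.333, 2.333, -2.333)

p · q = 5·5 + 3·5 + 1·(-5) = 25 + 15 - 5 = 35
|q|² = 25 + 25 + 25 = 75
proj_q p = (35/75) · (5, 5, -5) ≈ (2.333, 2.333, -2.333)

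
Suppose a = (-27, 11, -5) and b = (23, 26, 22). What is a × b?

i: 11·22 - (-5)·26 = 242 - (-130) = 372
j: (-5)·23 - (-27)·22 = -115 - (-594) = 479
k: (-27)·26 - 11·23 = -702 - 253 = -955
a × b = (372, 479, -955)

(372, 479, -955)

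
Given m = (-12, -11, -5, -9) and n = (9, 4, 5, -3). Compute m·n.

m · n = (-12)·9 + (-11)·4 + (-5)·5 + (-9)·(-3) = -108 - 44 - 25 + 27 = -150

-150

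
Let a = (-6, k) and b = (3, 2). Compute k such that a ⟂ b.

a · b = (-6)·3 + k·2 = -18 + 2k
Set equal to 0: 2k = 18, so k = 9.

9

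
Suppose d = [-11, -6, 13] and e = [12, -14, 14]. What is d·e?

134

d · e = (-11)·12 + (-6)·(-14) + 13·14 = -132 + 84 + 182 = 134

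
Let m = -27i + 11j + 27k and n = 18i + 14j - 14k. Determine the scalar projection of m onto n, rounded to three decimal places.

m · n = (-27)·18 + 11·14 + 27·(-14) = -486 + 154 - 378 = -710
|n| = √(324 + 196 + 196) = √716 ≈ 26.7582
comp_n m = -710 / √716 ≈ -26.534

-26.534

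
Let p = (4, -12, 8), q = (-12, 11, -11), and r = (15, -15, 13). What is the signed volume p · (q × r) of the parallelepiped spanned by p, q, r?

140

q × r:
i: 11·13 - (-11)·(-15) = 143 - 165 = -22
j: (-11)·15 - (-12)·13 = -165 - (-156) = -9
k: (-12)·(-15) - 11·15 = 180 - 165 = 15
q × r = (-22, -9, 15)
p · (q × r) = 4·(-22) + (-12)·(-9) + 8·15 = -88 + 108 + 120 = 140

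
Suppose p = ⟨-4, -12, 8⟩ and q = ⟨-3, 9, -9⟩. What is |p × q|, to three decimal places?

100.399

i: (-12)·(-9) - 8·9 = 108 - 72 = 36
j: 8·(-3) - (-4)·(-9) = -24 - 36 = -60
k: (-4)·9 - (-12)·(-3) = -36 - 36 = -72
p × q = (36, -60, -72)
|p × q| = √(36² + (-60)² + (-72)²) = √10080 ≈ 100.3992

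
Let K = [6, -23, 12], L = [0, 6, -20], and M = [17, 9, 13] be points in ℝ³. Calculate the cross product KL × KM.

KL = (-6, 29, -32)
KM = (11, 32, 1)
i: 29·1 - (-32)·32 = 29 - (-1024) = 1053
j: (-32)·11 - (-6)·1 = -352 - (-6) = -346
k: (-6)·32 - 29·11 = -192 - 319 = -511
KL × KM = (1053, -346, -511)

(1053, -346, -511)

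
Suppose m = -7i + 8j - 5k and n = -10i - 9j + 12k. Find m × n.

i: 8·12 - (-5)·(-9) = 96 - 45 = 51
j: (-5)·(-10) - (-7)·12 = 50 - (-84) = 134
k: (-7)·(-9) - 8·(-10) = 63 - (-80) = 143
m × n = (51, 134, 143)

(51, 134, 143)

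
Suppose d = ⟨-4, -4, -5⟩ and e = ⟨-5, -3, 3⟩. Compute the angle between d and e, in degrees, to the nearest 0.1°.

69.9

d · e = (-4)·(-5) + (-4)·(-3) + (-5)·3 = 20 + 12 - 15 = 17
|d|² = 16 + 16 + 25 = 57,  |d| = √57 ≈ 7.549834
|e|² = 25 + 9 + 9 = 43,  |e| = √43 ≈ 6.557439
cos θ = 17 / (7.549834 · 6.557439) ≈ 0.34338
θ = arccos(0.34338) ≈ 69.9°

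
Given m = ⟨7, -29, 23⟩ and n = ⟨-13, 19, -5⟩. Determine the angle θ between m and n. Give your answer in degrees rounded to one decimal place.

m · n = 7·(-13) + (-29)·19 + 23·(-5) = -91 - 551 - 115 = -757
|m|² = 49 + 841 + 529 = 1419,  |m| = √1419 ≈ 37.669616
|n|² = 169 + 361 + 25 = 555,  |n| = √555 ≈ 23.558438
cos θ = -757 / (37.669616 · 23.558438) ≈ -0.85302
θ = arccos(-0.85302) ≈ 148.5°

148.5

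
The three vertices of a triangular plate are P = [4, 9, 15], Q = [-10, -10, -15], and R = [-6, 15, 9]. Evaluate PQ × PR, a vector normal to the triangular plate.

(294, 216, -274)

PQ = (-14, -19, -30)
PR = (-10, 6, -6)
i: (-19)·(-6) - (-30)·6 = 114 - (-180) = 294
j: (-30)·(-10) - (-14)·(-6) = 300 - 84 = 216
k: (-14)·6 - (-19)·(-10) = -84 - 190 = -274
PQ × PR = (294, 216, -274)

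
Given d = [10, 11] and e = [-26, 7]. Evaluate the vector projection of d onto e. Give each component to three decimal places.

d · e = 10·(-26) + 11·7 = -260 + 77 = -183
|e|² = 676 + 49 = 725
proj_e d = (-183/725) · (-26, 7) ≈ (6.563, -1.767)

(6.563, -1.767)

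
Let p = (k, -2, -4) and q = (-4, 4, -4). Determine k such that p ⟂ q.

p · q = k·(-4) + (-2)·4 + (-4)·(-4) = 8 - 4k
Set equal to 0: -4k = -8, so k = 2.

2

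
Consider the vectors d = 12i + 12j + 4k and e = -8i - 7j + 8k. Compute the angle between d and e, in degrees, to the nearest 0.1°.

129.6

d · e = 12·(-8) + 12·(-7) + 4·8 = -96 - 84 + 32 = -148
|d|² = 144 + 144 + 16 = 304,  |d| = √304 ≈ 17.435596
|e|² = 64 + 49 + 64 = 177,  |e| = √177 ≈ 13.304135
cos θ = -148 / (17.435596 · 13.304135) ≈ -0.63803
θ = arccos(-0.63803) ≈ 129.6°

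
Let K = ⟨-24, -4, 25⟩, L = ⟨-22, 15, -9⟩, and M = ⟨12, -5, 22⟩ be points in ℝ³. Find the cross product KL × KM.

KL = (2, 19, -34)
KM = (36, -1, -3)
i: 19·(-3) - (-34)·(-1) = -57 - 34 = -91
j: (-34)·36 - 2·(-3) = -1224 - (-6) = -1218
k: 2·(-1) - 19·36 = -2 - 684 = -686
KL × KM = (-91, -1218, -686)

(-91, -1218, -686)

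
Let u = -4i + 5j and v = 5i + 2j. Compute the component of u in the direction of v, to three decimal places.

-1.857

u · v = (-4)·5 + 5·2 = -20 + 10 = -10
|v| = √(25 + 4) = √29 ≈ 5.3852
comp_v u = -10 / √29 ≈ -1.857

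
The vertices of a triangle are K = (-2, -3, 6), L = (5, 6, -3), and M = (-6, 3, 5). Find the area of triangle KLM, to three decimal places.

KL = (7, 9, -9),  KM = (-4, 6, -1)
i: 9·(-1) - (-9)·6 = -9 - (-54) = 45
j: (-9)·(-4) - 7·(-1) = 36 - (-7) = 43
k: 7·6 - 9·(-4) = 42 - (-36) = 78
KL × KM = (45, 43, 78)
|KL × KM| = √9958 ≈ 99.7898
area = ½ · 99.7898 ≈ 49.895

49.895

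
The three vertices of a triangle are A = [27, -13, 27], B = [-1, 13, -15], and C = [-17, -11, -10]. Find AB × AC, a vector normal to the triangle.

(-878, 812, 1088)

AB = (-28, 26, -42)
AC = (-44, 2, -37)
i: 26·(-37) - (-42)·2 = -962 - (-84) = -878
j: (-42)·(-44) - (-28)·(-37) = 1848 - 1036 = 812
k: (-28)·2 - 26·(-44) = -56 - (-1144) = 1088
AB × AC = (-878, 812, 1088)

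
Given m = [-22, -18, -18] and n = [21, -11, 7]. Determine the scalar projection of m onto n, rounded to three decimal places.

-15.778

m · n = (-22)·21 + (-18)·(-11) + (-18)·7 = -462 + 198 - 126 = -390
|n| = √(441 + 121 + 49) = √611 ≈ 24.7184
comp_n m = -390 / √611 ≈ -15.778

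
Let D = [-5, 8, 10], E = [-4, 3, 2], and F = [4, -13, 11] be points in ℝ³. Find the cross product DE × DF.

DE = (1, -5, -8)
DF = (9, -21, 1)
i: (-5)·1 - (-8)·(-21) = -5 - 168 = -173
j: (-8)·9 - 1·1 = -72 - 1 = -73
k: 1·(-21) - (-5)·9 = -21 - (-45) = 24
DE × DF = (-173, -73, 24)

(-173, -73, 24)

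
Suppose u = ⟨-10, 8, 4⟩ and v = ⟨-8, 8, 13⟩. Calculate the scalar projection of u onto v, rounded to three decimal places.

u · v = (-10)·(-8) + 8·8 + 4·13 = 80 + 64 + 52 = 196
|v| = √(64 + 64 + 169) = √297 ≈ 17.2337
comp_v u = 196 / √297 ≈ 11.373

11.373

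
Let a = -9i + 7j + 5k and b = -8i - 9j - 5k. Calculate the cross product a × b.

i: 7·(-5) - 5·(-9) = -35 - (-45) = 10
j: 5·(-8) - (-9)·(-5) = -40 - 45 = -85
k: (-9)·(-9) - 7·(-8) = 81 - (-56) = 137
a × b = (10, -85, 137)

(10, -85, 137)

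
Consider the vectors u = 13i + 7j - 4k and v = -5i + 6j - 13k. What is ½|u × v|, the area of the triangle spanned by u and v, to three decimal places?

115.086

i: 7·(-13) - (-4)·6 = -91 - (-24) = -67
j: (-4)·(-5) - 13·(-13) = 20 - (-169) = 189
k: 13·6 - 7·(-5) = 78 - (-35) = 113
u × v = (-67, 189, 113)
|u × v| = √((-67)² + 189² + 113²) = √52979 ≈ 230.1717
area = ½ · 230.1717 ≈ 115.086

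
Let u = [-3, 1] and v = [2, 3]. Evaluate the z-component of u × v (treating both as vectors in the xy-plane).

-11

(-3)·3 - 1·2 = -9 - 2 = -11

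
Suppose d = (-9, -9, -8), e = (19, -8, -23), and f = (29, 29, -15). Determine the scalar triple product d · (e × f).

e × f:
i: (-8)·(-15) - (-23)·29 = 120 - (-667) = 787
j: (-23)·29 - 19·(-15) = -667 - (-285) = -382
k: 19·29 - (-8)·29 = 551 - (-232) = 783
e × f = (787, -382, 783)
d · (e × f) = (-9)·787 + (-9)·(-382) + (-8)·783 = -7083 + 3438 - 6264 = -9909

-9909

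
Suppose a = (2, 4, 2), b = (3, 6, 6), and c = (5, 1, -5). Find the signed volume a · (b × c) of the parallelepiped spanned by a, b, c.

54

b × c:
i: 6·(-5) - 6·1 = -30 - 6 = -36
j: 6·5 - 3·(-5) = 30 - (-15) = 45
k: 3·1 - 6·5 = 3 - 30 = -27
b × c = (-36, 45, -27)
a · (b × c) = 2·(-36) + 4·45 + 2·(-27) = -72 + 180 - 54 = 54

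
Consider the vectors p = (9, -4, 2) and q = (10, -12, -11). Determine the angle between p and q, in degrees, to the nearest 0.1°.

52.8

p · q = 9·10 + (-4)·(-12) + 2·(-11) = 90 + 48 - 22 = 116
|p|² = 81 + 16 + 4 = 101,  |p| = √101 ≈ 10.049876
|q|² = 100 + 144 + 121 = 365,  |q| = √365 ≈ 19.104973
cos θ = 116 / (10.049876 · 19.104973) ≈ 0.60416
θ = arccos(0.60416) ≈ 52.8°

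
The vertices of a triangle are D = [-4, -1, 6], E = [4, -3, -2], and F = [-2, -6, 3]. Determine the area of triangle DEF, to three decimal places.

DE = (8, -2, -8),  DF = (2, -5, -3)
i: (-2)·(-3) - (-8)·(-5) = 6 - 40 = -34
j: (-8)·2 - 8·(-3) = -16 - (-24) = 8
k: 8·(-5) - (-2)·2 = -40 - (-4) = -36
DE × DF = (-34, 8, -36)
|DE × DF| = √2516 ≈ 50.1597
area = ½ · 50.1597 ≈ 25.080

25.080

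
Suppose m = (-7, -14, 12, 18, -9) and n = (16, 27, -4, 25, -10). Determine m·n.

2

m · n = (-7)·16 + (-14)·27 + 12·(-4) + 18·25 + (-9)·(-10) = -112 - 378 - 48 + 450 + 90 = 2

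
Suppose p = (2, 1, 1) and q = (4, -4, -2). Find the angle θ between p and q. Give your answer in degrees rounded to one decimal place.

82.2

p · q = 2·4 + 1·(-4) + 1·(-2) = 8 - 4 - 2 = 2
|p|² = 4 + 1 + 1 = 6,  |p| = √6 ≈ 2.449490
|q|² = 16 + 16 + 4 = 36,  |q| = √36 ≈ 6.000000
cos θ = 2 / (2.449490 · 6.000000) ≈ 0.13608
θ = arccos(0.13608) ≈ 82.2°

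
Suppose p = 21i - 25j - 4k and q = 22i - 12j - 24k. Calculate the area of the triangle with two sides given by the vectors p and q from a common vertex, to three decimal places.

i: (-25)·(-24) - (-4)·(-12) = 600 - 48 = 552
j: (-4)·22 - 21·(-24) = -88 - (-504) = 416
k: 21·(-12) - (-25)·22 = -252 - (-550) = 298
p × q = (552, 416, 298)
|p × q| = √(552² + 416² + 298²) = √566564 ≈ 752.7045
area = ½ · 752.7045 ≈ 376.352

376.352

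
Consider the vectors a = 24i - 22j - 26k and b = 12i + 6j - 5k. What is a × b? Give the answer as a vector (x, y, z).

i: (-22)·(-5) - (-26)·6 = 110 - (-156) = 266
j: (-26)·12 - 24·(-5) = -312 - (-120) = -192
k: 24·6 - (-22)·12 = 144 - (-264) = 408
a × b = (266, -192, 408)

(266, -192, 408)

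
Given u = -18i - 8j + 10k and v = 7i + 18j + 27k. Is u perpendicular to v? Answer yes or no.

yes

u · v = (-18)·7 + (-8)·18 + 10·27 = -126 - 144 + 270 = 0
Zero, so the vectors are orthogonal.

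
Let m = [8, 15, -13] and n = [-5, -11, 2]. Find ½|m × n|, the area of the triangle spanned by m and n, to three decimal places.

i: 15·2 - (-13)·(-11) = 30 - 143 = -113
j: (-13)·(-5) - 8·2 = 65 - 16 = 49
k: 8·(-11) - 15·(-5) = -88 - (-75) = -13
m × n = (-113, 49, -13)
|m × n| = √((-113)² + 49² + (-13)²) = √15339 ≈ 123.8507
area = ½ · 123.8507 ≈ 61.925

61.925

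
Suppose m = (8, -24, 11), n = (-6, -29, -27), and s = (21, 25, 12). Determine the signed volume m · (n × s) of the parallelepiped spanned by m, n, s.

n × s:
i: (-29)·12 - (-27)·25 = -348 - (-675) = 327
j: (-27)·21 - (-6)·12 = -567 - (-72) = -495
k: (-6)·25 - (-29)·21 = -150 - (-609) = 459
n × s = (327, -495, 459)
m · (n × s) = 8·327 + (-24)·(-495) + 11·459 = 2616 + 11880 + 5049 = 19545

19545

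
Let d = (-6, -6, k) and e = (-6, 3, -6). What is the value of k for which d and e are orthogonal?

d · e = (-6)·(-6) + (-6)·3 + k·(-6) = 18 - 6k
Set equal to 0: -6k = -18, so k = 3.

3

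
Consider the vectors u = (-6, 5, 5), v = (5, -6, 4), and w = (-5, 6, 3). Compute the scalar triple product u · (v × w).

v × w:
i: (-6)·3 - 4·6 = -18 - 24 = -42
j: 4·(-5) - 5·3 = -20 - 15 = -35
k: 5·6 - (-6)·(-5) = 30 - 30 = 0
v × w = (-42, -35, 0)
u · (v × w) = (-6)·(-42) + 5·(-35) + 5·0 = 252 - 175 + 0 = 77

77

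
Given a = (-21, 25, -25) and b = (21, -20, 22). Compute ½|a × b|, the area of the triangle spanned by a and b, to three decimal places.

66.132

i: 25·22 - (-25)·(-20) = 550 - 500 = 50
j: (-25)·21 - (-21)·22 = -525 - (-462) = -63
k: (-21)·(-20) - 25·21 = 420 - 525 = -105
a × b = (50, -63, -105)
|a × b| = √(50² + (-63)² + (-105)²) = √17494 ≈ 132.2649
area = ½ · 132.2649 ≈ 66.132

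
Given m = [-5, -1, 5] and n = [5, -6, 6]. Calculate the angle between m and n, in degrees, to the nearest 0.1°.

m · n = (-5)·5 + (-1)·(-6) + 5·6 = -25 + 6 + 30 = 11
|m|² = 25 + 1 + 25 = 51,  |m| = √51 ≈ 7.141428
|n|² = 25 + 36 + 36 = 97,  |n| = √97 ≈ 9.848858
cos θ = 11 / (7.141428 · 9.848858) ≈ 0.15639
θ = arccos(0.15639) ≈ 81.0°

81.0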